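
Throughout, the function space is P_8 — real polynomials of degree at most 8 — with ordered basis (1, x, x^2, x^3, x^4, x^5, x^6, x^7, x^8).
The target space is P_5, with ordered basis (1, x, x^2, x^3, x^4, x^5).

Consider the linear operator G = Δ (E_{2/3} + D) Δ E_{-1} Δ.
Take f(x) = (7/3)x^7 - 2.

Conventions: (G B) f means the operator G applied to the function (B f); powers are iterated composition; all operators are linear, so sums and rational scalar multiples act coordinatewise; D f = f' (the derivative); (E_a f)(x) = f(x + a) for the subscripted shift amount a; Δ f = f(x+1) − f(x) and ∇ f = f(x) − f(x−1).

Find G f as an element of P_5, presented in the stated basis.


g(x) = 490x^4 + (12740/3)x^3 + (23030/3)x^2 + (209720/27)x + 240394/81

Δ f = (49/3)x^6 + 49x^5 + (245/3)x^4 + (245/3)x^3 + 49x^2 + (49/3)x + 7/3
E_{-1} Δ f = (49/3)x^6 - 49x^5 + (245/3)x^4 - (245/3)x^3 + 49x^2 - (49/3)x + 7/3
Δ E_{-1} Δ f = 98x^5 + (490/3)x^3 + (98/3)x
E_{2/3} (Δ E_{-1}) Δ f = 98x^5 + (980/3)x^4 + (5390/9)x^3 + (16660/27)x^2 + (28126/81)x + 20188/243
D (Δ E_{-1}) Δ f = 490x^4 + 490x^2 + 98/3
(E_{2/3} + D) (Δ E_{-1}) Δ f = 98x^5 + (2450/3)x^4 + (5390/9)x^3 + (29890/27)x^2 + (28126/81)x + 28126/243
Δ ((E_{2/3} + D) Δ E_{-1}) Δ f = 490x^4 + (12740/3)x^3 + (23030/3)x^2 + (209720/27)x + 240394/81


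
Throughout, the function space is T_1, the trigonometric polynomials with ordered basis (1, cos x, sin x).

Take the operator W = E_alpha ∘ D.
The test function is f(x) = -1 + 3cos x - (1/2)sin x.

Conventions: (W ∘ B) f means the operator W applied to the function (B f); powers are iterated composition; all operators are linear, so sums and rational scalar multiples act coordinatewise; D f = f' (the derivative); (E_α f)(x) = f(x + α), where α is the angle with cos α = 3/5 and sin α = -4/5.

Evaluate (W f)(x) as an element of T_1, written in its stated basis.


the image equals g(x) = (21/10)cos x - (11/5)sin x

D f = -(1/2)cos x - 3sin x
E_alpha D f = (21/10)cos x - (11/5)sin x


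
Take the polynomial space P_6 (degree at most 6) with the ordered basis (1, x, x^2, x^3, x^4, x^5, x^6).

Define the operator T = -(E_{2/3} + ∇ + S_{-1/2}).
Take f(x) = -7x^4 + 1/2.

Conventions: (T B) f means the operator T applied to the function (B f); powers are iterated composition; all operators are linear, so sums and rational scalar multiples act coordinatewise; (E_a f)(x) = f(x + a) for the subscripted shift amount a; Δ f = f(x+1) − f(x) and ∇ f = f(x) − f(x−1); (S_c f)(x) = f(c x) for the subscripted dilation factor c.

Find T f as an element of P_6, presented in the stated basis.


E_{2/3} f = -7x^4 - (56/3)x^3 - (56/3)x^2 - (224/27)x - 143/162
∇ f = -28x^3 + 42x^2 - 28x + 7
S_{-1/2} f = -(7/16)x^4 + 1/2
(E_{2/3} + ∇ + S_{-1/2}) f = -(119/16)x^4 - (140/3)x^3 + (70/3)x^2 - (980/27)x + 536/81
(-(E_{2/3} + ∇ + S_{-1/2})) f = (119/16)x^4 + (140/3)x^3 - (70/3)x^2 + (980/27)x - 536/81

g(x) = (119/16)x^4 + (140/3)x^3 - (70/3)x^2 + (980/27)x - 536/81


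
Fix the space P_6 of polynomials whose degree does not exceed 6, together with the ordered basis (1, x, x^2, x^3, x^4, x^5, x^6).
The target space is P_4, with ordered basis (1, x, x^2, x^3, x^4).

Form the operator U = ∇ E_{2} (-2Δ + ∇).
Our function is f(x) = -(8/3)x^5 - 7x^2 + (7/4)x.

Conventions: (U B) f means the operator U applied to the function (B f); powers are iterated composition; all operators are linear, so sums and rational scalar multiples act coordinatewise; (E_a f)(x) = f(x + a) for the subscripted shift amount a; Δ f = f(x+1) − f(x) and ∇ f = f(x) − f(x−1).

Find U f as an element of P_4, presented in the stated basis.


the result is g(x) = (160/3)x^3 + 480x^2 + (3440/3)x + 894

Δ f = -(40/3)x^4 - (80/3)x^3 - (80/3)x^2 - (82/3)x - 95/12
(-2Δ) f = (80/3)x^4 + (160/3)x^3 + (160/3)x^2 + (164/3)x + 95/6
∇ f = -(40/3)x^4 + (80/3)x^3 - (80/3)x^2 - (2/3)x + 73/12
(-2Δ + ∇) f = (40/3)x^4 + 80x^3 + (80/3)x^2 + 54x + 263/12
E_{2} (-2Δ + ∇) f = (40/3)x^4 + (560/3)x^3 + (2480/3)x^2 + (4642/3)x + 13079/12
∇ E_{2} (-2Δ + ∇) f = (160/3)x^3 + 480x^2 + (3440/3)x + 894


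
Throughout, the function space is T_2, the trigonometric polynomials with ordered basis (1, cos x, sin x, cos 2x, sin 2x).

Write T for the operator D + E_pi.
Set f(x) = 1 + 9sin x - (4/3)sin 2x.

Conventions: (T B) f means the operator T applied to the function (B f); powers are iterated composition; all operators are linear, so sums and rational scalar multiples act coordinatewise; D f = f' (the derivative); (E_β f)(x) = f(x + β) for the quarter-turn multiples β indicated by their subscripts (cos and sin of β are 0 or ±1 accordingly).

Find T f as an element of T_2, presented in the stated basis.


g(x) = 1 + 9cos x - 9sin x - (8/3)cos 2x - (4/3)sin 2x

D f = 9cos x - (8/3)cos 2x
E_pi f = 1 - 9sin x - (4/3)sin 2x
(D + E_pi) f = 1 + 9cos x - 9sin x - (8/3)cos 2x - (4/3)sin 2x


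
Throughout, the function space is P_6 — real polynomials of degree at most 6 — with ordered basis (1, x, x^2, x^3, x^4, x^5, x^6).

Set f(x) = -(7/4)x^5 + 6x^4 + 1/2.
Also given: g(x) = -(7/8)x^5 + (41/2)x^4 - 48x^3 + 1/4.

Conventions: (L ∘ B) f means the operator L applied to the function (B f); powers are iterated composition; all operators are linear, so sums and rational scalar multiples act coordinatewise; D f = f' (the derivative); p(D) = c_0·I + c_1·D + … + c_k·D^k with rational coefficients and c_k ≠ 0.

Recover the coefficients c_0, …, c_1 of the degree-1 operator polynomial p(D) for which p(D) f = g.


p(D) = (1/2)·I − 2·D, i.e. c_0 = 1/2, c_1 = -2

D^0 f = -(7/4)x^5 + 6x^4 + 1/2
D^1 f = -(35/4)x^4 + 24x^3
matching coefficients of g against c_0 f + c_1 Df + … from the top degree down determines the c_i
solution: c_0 = 1/2, c_1 = -2


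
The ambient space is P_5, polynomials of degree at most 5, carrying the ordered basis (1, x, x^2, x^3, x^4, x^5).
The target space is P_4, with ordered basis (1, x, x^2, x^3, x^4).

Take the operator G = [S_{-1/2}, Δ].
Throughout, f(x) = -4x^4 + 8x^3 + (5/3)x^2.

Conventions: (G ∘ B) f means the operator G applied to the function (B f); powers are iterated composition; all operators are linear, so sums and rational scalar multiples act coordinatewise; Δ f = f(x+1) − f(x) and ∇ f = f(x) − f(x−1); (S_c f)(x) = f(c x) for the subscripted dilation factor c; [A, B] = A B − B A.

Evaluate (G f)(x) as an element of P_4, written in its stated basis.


Δ f = -16x^3 + (34/3)x + 17/3
S_{-1/2} Δ f = 2x^3 - (17/3)x + 17/3
S_{-1/2} f = -(1/4)x^4 - x^3 + (5/12)x^2
Δ S_{-1/2} f = -x^3 - (9/2)x^2 - (19/6)x - 5/6
[S_{-1/2}, Δ] f = 3x^3 + (9/2)x^2 - (5/2)x + 13/2

g(x) = 3x^3 + (9/2)x^2 - (5/2)x + 13/2


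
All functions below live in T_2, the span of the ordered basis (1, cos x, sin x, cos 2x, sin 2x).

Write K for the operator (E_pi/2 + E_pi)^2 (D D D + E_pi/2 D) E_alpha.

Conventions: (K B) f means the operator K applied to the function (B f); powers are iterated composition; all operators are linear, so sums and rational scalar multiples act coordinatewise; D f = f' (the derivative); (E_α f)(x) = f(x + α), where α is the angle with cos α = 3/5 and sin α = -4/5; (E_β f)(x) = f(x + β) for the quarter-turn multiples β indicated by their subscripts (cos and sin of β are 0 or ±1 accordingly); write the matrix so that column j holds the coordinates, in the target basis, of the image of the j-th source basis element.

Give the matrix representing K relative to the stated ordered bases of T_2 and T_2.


the matrix is [[0, 0, 0, 0, 0]; [0, 2/5, 14/5, 0, 0]; [0, -14/5, 2/5, 0, 0]; [0, 0, 0, 0, 0]; [0, 0, 0, 0, 0]] (rows listed top to bottom)

image of 1: 0
image of cos x: (2/5)cos x - (14/5)sin x
image of sin x: (14/5)cos x + (2/5)sin x
image of cos 2x: 0
image of sin 2x: 0
each image's coordinates form column j of the matrix


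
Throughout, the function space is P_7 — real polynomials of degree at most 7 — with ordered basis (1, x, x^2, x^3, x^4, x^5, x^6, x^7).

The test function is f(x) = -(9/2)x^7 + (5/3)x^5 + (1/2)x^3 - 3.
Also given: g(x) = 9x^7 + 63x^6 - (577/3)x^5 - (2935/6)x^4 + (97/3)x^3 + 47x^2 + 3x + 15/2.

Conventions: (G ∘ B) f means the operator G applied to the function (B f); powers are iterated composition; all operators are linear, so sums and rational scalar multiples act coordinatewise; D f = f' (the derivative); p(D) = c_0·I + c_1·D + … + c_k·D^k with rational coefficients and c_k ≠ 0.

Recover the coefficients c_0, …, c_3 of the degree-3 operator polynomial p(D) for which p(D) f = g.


p(D) = -2·I − 2·D + D^2 + (1/2)·D^3, i.e. c_0 = -2, c_1 = -2, c_2 = 1, c_3 = 1/2

D^0 f = -(9/2)x^7 + (5/3)x^5 + (1/2)x^3 - 3
D^1 f = -(63/2)x^6 + (25/3)x^4 + (3/2)x^2
D^2 f = -189x^5 + (100/3)x^3 + 3x
D^3 f = -945x^4 + 100x^2 + 3
matching coefficients of g against c_0 f + c_1 Df + … from the top degree down determines the c_i
solution: c_0 = -2, c_1 = -2, c_2 = 1, c_3 = 1/2


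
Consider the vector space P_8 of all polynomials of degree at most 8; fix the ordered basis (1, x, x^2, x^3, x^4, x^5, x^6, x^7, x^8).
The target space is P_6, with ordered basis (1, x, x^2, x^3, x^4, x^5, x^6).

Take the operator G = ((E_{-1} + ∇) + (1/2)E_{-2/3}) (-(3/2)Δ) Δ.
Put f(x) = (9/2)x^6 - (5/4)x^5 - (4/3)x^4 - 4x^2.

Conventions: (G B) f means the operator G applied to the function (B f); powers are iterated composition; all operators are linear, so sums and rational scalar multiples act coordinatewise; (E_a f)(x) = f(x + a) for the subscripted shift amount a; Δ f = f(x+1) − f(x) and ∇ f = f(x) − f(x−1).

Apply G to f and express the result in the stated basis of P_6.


the image equals g(x) = -(1215/4)x^4 - (3555/4)x^3 - 1419x^2 - (8757/8)x - 23641/72

Δ f = 27x^5 + (245/4)x^4 + (433/6)x^3 + 47x^2 + (89/12)x - 25/12
Δ Δ f = 135x^4 + 515x^3 + 854x^2 + (1381/2)x + 1289/6
(-(3/2)Δ) Δ f = -(405/2)x^4 - (1545/2)x^3 - 1281x^2 - (4143/4)x - 1289/4
E_{-1} (-(3/2)Δ) Δ f = -(405/2)x^4 + (75/2)x^3 - (357/2)x^2 + (75/4)x + 5/2
∇ (-(3/2)Δ) Δ f = -810x^3 - (2205/2)x^2 - (2109/2)x - 1299/4
(E_{-1} + ∇) (-(3/2)Δ) Δ f = -(405/2)x^4 - (1545/2)x^3 - 1281x^2 - (4143/4)x - 1289/4
E_{-2/3} (-(3/2)Δ) Δ f = -(405/2)x^4 - (465/2)x^3 - 276x^2 - (471/4)x - 439/36
((1/2)E_{-2/3}) (-(3/2)Δ) Δ f = -(405/4)x^4 - (465/4)x^3 - 138x^2 - (471/8)x - 439/72
((E_{-1} + ∇) + (1/2)E_{-2/3}) (-(3/2)Δ) Δ f = -(1215/4)x^4 - (3555/4)x^3 - 1419x^2 - (8757/8)x - 23641/72


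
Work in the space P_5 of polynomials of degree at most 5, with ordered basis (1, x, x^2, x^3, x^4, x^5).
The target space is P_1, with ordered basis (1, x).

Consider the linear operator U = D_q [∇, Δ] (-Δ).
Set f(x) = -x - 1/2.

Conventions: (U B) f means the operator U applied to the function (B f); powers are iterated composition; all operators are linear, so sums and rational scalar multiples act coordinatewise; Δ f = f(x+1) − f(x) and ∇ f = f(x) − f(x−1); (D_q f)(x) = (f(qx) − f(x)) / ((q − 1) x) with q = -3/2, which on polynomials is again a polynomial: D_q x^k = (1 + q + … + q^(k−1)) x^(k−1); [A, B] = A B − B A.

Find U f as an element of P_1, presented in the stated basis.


the image equals g(x) = 0

Δ f = -1
(-Δ) f = 1
Δ (-Δ) f = 0
∇ Δ (-Δ) f = 0
∇ (-Δ) f = 0
Δ ∇ (-Δ) f = 0
[∇, Δ] (-Δ) f = 0
D_q [∇, Δ] (-Δ) f = 0


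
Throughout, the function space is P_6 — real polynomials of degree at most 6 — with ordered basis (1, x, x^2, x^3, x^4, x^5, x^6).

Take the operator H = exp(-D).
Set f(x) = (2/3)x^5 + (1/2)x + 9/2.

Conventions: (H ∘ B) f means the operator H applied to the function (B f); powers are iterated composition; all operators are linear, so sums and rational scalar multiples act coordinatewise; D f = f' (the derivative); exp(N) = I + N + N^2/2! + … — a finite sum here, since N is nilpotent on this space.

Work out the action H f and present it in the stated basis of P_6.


order-1 term: -(10/3)x^4 - 1/2
order-2 term: (20/3)x^3
order-3 term: -(20/3)x^2
order-4 term: (10/3)x
order-5 term: -2/3
the series for exp(-D) f terminates at order 5
exp(-D) f = (2/3)x^5 - (10/3)x^4 + (20/3)x^3 - (20/3)x^2 + (23/6)x + 10/3

the image equals g(x) = (2/3)x^5 - (10/3)x^4 + (20/3)x^3 - (20/3)x^2 + (23/6)x + 10/3


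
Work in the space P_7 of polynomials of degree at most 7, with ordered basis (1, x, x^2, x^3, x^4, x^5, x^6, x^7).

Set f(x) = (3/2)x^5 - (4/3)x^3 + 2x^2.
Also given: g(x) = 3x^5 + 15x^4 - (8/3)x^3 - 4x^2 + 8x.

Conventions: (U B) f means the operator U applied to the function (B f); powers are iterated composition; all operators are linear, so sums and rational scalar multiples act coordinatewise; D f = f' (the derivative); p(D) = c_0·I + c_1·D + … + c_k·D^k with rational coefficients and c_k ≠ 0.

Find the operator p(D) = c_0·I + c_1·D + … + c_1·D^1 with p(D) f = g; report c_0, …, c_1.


D^0 f = (3/2)x^5 - (4/3)x^3 + 2x^2
D^1 f = (15/2)x^4 - 4x^2 + 4x
matching coefficients of g against c_0 f + c_1 Df + … from the top degree down determines the c_i
solution: c_0 = 2, c_1 = 2

c_0 = 2, c_1 = 2


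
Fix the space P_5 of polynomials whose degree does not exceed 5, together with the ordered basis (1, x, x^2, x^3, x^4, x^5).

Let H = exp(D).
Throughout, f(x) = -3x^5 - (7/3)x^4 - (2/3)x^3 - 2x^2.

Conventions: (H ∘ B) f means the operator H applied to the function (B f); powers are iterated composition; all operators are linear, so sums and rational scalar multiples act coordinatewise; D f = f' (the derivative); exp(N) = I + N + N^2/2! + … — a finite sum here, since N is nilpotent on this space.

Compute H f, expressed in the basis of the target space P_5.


order-1 term: -15x^4 - (28/3)x^3 - 2x^2 - 4x
order-2 term: -30x^3 - 14x^2 - 2x - 2
order-3 term: -30x^2 - (28/3)x - 2/3
order-4 term: -15x - 7/3
order-5 term: -3
the series for exp(D) f terminates at order 5
exp(D) f = -3x^5 - (52/3)x^4 - 40x^3 - 48x^2 - (91/3)x - 8

the image equals g(x) = -3x^5 - (52/3)x^4 - 40x^3 - 48x^2 - (91/3)x - 8


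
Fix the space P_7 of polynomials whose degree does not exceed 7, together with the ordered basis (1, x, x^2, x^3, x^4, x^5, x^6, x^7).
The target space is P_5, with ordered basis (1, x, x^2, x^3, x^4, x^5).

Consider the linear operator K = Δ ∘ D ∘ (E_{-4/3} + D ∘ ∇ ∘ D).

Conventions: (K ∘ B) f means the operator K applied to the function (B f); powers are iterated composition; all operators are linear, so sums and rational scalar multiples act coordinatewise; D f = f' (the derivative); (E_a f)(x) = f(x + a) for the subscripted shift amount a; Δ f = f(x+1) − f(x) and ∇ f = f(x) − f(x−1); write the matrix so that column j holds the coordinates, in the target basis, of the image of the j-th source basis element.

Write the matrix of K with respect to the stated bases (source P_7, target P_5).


image of 1: 0
image of x: 0
image of x^2: 2
image of x^3: 6x - 5
image of x^4: 12x^2 - 20x + 28/3
image of x^5: 20x^3 - 50x^2 + (140/3)x + 2815/27
image of x^6: 30x^4 - 100x^3 + 140x^2 + (5630/9)x + 682/27
image of x^7: 42x^5 - 175x^4 + (980/3)x^3 + (19705/9)x^2 + (4774/27)x + 30835/81
each image's coordinates form column j of the matrix

the matrix is [[0, 0, 2, -5, 28/3, 2815/27, 682/27, 30835/81]; [0, 0, 0, 6, -20, 140/3, 5630/9, 4774/27]; [0, 0, 0, 0, 12, -50, 140, 19705/9]; [0, 0, 0, 0, 0, 20, -100, 980/3]; [0, 0, 0, 0, 0, 0, 30, -175]; [0, 0, 0, 0, 0, 0, 0, 42]] (rows listed top to bottom)


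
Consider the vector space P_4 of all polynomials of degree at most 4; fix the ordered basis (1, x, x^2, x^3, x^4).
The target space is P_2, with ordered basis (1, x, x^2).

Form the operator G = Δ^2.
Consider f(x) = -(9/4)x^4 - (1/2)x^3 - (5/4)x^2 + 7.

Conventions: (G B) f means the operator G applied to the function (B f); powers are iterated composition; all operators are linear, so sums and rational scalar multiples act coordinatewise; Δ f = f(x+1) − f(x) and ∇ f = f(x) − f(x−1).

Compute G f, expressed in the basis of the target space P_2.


the image equals g(x) = -27x^2 - 57x - 37

Δ f = -9x^3 - 15x^2 - 13x - 4
Δ Δ f = -27x^2 - 57x - 37


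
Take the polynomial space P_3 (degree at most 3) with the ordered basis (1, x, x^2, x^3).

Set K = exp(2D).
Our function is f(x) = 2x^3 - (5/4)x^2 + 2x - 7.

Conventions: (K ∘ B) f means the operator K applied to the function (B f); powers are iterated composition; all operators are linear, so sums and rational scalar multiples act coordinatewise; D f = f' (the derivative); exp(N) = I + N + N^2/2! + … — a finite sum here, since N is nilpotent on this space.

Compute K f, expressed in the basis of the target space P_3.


the result is g(x) = 2x^3 + (43/4)x^2 + 21x + 8

order-1 term: 12x^2 - 5x + 4
order-2 term: 24x - 5
order-3 term: 16
the series for exp(2D) f terminates at order 3
exp(2D) f = 2x^3 + (43/4)x^2 + 21x + 8


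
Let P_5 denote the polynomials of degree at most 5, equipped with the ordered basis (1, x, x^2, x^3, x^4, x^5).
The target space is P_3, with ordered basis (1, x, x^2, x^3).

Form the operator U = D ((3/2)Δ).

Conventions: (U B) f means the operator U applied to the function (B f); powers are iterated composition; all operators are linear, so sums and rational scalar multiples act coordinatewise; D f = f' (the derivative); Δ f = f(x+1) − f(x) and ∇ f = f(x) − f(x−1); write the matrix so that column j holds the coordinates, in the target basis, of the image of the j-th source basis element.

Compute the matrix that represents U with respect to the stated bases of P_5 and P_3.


the matrix is [[0, 0, 3, 9/2, 6, 15/2]; [0, 0, 0, 9, 18, 30]; [0, 0, 0, 0, 18, 45]; [0, 0, 0, 0, 0, 30]] (rows listed top to bottom)

image of 1: 0
image of x: 0
image of x^2: 3
image of x^3: 9x + 9/2
image of x^4: 18x^2 + 18x + 6
image of x^5: 30x^3 + 45x^2 + 30x + 15/2
each image's coordinates form column j of the matrix


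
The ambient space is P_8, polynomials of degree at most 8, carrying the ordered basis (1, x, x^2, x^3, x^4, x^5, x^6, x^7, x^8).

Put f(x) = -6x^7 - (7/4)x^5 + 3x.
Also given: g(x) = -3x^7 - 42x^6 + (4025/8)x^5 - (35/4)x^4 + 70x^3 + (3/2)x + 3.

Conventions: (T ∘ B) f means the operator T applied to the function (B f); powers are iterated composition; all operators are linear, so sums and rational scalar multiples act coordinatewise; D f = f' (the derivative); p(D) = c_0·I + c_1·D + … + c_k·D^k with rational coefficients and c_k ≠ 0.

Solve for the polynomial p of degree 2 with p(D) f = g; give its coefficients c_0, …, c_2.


D^0 f = -6x^7 - (7/4)x^5 + 3x
D^1 f = -42x^6 - (35/4)x^4 + 3
D^2 f = -252x^5 - 35x^3
matching coefficients of g against c_0 f + c_1 Df + … from the top degree down determines the c_i
solution: c_0 = 1/2, c_1 = 1, c_2 = -2

p(D) = (1/2)·I + D − 2·D^2, i.e. c_0 = 1/2, c_1 = 1, c_2 = -2


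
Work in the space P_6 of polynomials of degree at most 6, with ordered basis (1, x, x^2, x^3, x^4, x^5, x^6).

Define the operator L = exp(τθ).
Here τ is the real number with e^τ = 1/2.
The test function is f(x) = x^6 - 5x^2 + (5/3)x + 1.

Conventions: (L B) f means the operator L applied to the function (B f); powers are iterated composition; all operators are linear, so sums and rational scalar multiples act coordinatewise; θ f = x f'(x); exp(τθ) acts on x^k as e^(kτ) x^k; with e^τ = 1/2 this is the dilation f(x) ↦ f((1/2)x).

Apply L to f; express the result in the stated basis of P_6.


the image equals g(x) = (1/64)x^6 - (5/4)x^2 + (5/6)x + 1

exp(τθ) x^k = e^(kτ) x^k; with e^τ = 1/2 this sends x^k to (1/2)^k x^k
x ↦ 1/2 x
x^2 ↦ 1/4 x^2
x^6 ↦ 1/64 x^6
applying this coordinatewise to f: exp(τθ) f = (1/64)x^6 - (5/4)x^2 + (5/6)x + 1


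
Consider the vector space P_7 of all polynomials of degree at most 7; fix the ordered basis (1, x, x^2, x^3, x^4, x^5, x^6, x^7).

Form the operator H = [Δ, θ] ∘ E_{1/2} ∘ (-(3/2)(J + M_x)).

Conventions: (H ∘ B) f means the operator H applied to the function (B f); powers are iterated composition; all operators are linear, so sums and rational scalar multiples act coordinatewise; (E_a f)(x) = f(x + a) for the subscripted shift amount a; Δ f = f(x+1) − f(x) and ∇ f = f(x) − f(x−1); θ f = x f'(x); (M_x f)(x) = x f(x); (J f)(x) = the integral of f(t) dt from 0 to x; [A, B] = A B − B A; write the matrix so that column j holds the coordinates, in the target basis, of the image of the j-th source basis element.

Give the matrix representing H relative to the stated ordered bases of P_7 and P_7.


image of 1: -3
image of x: -(9/2)x - 27/4
image of x^2: -6x^2 - 18x - 27/2
image of x^3: -(15/2)x^3 - (135/4)x^2 - (405/8)x - 405/16
image of x^4: -9x^4 - 54x^3 - (243/2)x^2 - (243/2)x - 729/16
image of x^5: -(21/2)x^5 - (315/4)x^4 - (945/4)x^3 - (2835/8)x^2 - (8505/32)x - 5103/64
image of x^6: -12x^6 - 108x^5 - 405x^4 - 810x^3 - (3645/4)x^2 - (2187/4)x - 2187/16
image of x^7: -(27/2)x^7 - (567/4)x^6 - (5103/8)x^5 - (25515/16)x^4 - (76545/32)x^3 - (137781/64)x^2 - (137781/128)x - 59049/256
each image's coordinates form column j of the matrix

the matrix is [[-3, -27/4, -27/2, -405/16, -729/16, -5103/64, -2187/16, -59049/256]; [0, -9/2, -18, -405/8, -243/2, -8505/32, -2187/4, -137781/128]; [0, 0, -6, -135/4, -243/2, -2835/8, -3645/4, -137781/64]; [0, 0, 0, -15/2, -54, -945/4, -810, -76545/32]; [0, 0, 0, 0, -9, -315/4, -405, -25515/16]; [0, 0, 0, 0, 0, -21/2, -108, -5103/8]; [0, 0, 0, 0, 0, 0, -12, -567/4]; [0, 0, 0, 0, 0, 0, 0, -27/2]] (rows listed top to bottom)


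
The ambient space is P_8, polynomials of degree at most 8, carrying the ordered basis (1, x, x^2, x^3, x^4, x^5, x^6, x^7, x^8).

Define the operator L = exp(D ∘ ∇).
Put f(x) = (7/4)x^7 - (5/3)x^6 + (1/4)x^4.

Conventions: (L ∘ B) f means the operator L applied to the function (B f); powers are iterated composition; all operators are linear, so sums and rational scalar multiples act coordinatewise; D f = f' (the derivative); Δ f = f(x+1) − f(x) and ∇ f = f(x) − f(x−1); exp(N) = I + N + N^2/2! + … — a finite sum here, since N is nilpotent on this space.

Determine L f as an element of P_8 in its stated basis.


order-1 term: (147/2)x^5 - (935/4)x^4 + 345x^3 - (1123/4)x^2 + (241/2)x - 85/4
order-2 term: 735x^3 - 2505x^2 + (6345/2)x - 2899/2
order-3 term: 1470x - 2405
the series for exp(D ∘ ∇) f terminates at order 3
exp(D ∘ ∇) f = (7/4)x^7 - (5/3)x^6 + (147/2)x^5 - (467/2)x^4 + 1080x^3 - (11143/4)x^2 + 4763x - 15503/4

the result is g(x) = (7/4)x^7 - (5/3)x^6 + (147/2)x^5 - (467/2)x^4 + 1080x^3 - (11143/4)x^2 + 4763x - 15503/4


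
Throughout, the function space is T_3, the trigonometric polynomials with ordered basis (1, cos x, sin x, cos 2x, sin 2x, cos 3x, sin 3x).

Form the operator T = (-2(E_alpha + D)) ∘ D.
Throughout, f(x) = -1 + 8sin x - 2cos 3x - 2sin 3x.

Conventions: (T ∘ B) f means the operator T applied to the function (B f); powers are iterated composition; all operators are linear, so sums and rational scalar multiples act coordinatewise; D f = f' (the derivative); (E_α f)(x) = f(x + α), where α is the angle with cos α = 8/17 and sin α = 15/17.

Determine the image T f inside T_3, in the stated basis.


D f = 8cos x - 6cos 3x + 6sin 3x
E_alpha D f = (64/17)cos x - (120/17)sin x + (26358/4913)cos 3x - (32298/4913)sin 3x
D D f = -8sin x + 18cos 3x + 18sin 3x
(E_alpha + D) D f = (64/17)cos x - (256/17)sin x + (114792/4913)cos 3x + (56136/4913)sin 3x
(-2(E_alpha + D)) D f = -(128/17)cos x + (512/17)sin x - (229584/4913)cos 3x - (112272/4913)sin 3x

g(x) = -(128/17)cos x + (512/17)sin x - (229584/4913)cos 3x - (112272/4913)sin 3x


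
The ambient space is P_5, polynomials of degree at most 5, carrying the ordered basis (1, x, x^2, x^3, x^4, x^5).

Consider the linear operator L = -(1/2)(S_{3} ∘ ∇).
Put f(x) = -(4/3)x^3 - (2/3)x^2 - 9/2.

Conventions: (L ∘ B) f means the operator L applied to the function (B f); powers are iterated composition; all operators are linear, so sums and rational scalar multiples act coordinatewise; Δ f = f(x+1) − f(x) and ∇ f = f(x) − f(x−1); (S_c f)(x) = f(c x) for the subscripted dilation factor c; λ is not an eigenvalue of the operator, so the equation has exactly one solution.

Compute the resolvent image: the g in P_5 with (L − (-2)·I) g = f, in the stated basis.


the result is g(x) = -(2/3)x^3 - (29/6)x^2 - (23/4)x - 127/48

write g with unknown coordinates in the stated basis and equate coefficients in (L − (-2)·I) g = f
solving from the highest basis element down gives g = -(2/3)x^3 - (29/6)x^2 - (23/4)x - 127/48
check: L g = 9x^2 + (23/2)x + 19/24
so L g − (-2)·g = -(4/3)x^3 - (2/3)x^2 - 9/2 = f ✓


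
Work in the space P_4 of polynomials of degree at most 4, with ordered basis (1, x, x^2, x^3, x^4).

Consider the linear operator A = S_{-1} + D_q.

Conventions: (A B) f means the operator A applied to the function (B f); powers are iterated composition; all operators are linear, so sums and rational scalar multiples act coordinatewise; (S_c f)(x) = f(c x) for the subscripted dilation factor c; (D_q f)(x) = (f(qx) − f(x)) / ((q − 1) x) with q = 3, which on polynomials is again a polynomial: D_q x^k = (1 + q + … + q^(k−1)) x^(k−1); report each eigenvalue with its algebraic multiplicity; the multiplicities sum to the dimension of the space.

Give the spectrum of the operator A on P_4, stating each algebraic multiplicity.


λ = -1 (multiplicity 2), λ = 1 (multiplicity 3)

image of 1: 1
image of x: -x + 1
image of x^2: x^2 + 4x
image of x^3: -x^3 + 13x^2
image of x^4: x^4 + 40x^3
the matrix is upper triangular; its diagonal is (1, -1, 1, -1, 1)
for a triangular matrix the eigenvalues are the diagonal entries, with algebraic multiplicity their repetition count


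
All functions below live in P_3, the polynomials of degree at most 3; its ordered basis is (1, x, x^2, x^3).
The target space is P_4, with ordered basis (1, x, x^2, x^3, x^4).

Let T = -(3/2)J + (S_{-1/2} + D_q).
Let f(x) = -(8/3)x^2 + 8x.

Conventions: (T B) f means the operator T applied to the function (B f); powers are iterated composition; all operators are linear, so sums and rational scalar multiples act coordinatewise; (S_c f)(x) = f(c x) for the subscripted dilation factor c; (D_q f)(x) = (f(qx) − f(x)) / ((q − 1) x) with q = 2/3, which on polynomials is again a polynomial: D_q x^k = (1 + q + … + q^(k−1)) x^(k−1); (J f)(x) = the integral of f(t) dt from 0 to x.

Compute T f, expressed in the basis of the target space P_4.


J f = -(8/9)x^3 + 4x^2
(-(3/2)J) f = (4/3)x^3 - 6x^2
S_{-1/2} f = -(2/3)x^2 - 4x
D_q f = -(40/9)x + 8
(S_{-1/2} + D_q) f = -(2/3)x^2 - (76/9)x + 8
(-(3/2)J + (S_{-1/2} + D_q)) f = (4/3)x^3 - (20/3)x^2 - (76/9)x + 8

g(x) = (4/3)x^3 - (20/3)x^2 - (76/9)x + 8


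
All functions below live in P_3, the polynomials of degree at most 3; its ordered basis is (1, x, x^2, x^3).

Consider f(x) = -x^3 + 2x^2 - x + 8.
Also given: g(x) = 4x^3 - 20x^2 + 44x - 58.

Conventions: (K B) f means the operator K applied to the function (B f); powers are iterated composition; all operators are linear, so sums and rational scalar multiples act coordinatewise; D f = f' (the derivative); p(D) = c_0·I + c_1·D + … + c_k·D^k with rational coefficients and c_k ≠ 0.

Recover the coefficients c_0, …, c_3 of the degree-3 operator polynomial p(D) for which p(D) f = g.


p(D) = -4·I + 4·D − 4·D^2 + D^3, i.e. c_0 = -4, c_1 = 4, c_2 = -4, c_3 = 1

D^0 f = -x^3 + 2x^2 - x + 8
D^1 f = -3x^2 + 4x - 1
D^2 f = -6x + 4
D^3 f = -6
matching coefficients of g against c_0 f + c_1 Df + … from the top degree down determines the c_i
solution: c_0 = -4, c_1 = 4, c_2 = -4, c_3 = 1


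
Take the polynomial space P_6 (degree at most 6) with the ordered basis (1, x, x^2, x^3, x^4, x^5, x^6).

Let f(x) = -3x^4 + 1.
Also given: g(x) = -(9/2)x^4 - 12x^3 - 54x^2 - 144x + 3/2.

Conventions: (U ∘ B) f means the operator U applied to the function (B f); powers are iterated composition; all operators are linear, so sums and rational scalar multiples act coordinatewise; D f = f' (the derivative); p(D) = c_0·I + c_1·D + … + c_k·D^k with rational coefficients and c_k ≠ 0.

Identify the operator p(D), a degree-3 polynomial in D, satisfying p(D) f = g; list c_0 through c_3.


D^0 f = -3x^4 + 1
D^1 f = -12x^3
D^2 f = -36x^2
D^3 f = -72x
matching coefficients of g against c_0 f + c_1 Df + … from the top degree down determines the c_i
solution: c_0 = 3/2, c_1 = 1, c_2 = 3/2, c_3 = 2

c_0 = 3/2, c_1 = 1, c_2 = 3/2, c_3 = 2


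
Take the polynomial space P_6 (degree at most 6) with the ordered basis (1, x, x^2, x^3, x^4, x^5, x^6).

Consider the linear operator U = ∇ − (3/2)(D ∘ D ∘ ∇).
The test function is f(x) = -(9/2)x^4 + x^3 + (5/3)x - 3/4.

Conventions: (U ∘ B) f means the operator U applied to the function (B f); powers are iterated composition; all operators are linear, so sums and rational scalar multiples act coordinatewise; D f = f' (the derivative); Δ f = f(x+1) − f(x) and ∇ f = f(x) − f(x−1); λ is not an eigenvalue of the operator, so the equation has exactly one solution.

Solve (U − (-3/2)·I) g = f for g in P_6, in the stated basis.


the image equals g(x) = -3x^4 + (26/3)x^3 - (88/3)x^2 - (58/9)x + 3481/54

write g with unknown coordinates in the stated basis and equate coefficients in (U − (-3/2)·I) g = f
solving from the highest basis element down gives g = -3x^4 + (26/3)x^3 - (88/3)x^2 - (58/9)x + 3481/54
check: U g = -12x^3 + 44x^2 + (34/3)x - 877/9
so U g − (-3/2)·g = -(9/2)x^4 + x^3 + (5/3)x - 3/4 = f ✓


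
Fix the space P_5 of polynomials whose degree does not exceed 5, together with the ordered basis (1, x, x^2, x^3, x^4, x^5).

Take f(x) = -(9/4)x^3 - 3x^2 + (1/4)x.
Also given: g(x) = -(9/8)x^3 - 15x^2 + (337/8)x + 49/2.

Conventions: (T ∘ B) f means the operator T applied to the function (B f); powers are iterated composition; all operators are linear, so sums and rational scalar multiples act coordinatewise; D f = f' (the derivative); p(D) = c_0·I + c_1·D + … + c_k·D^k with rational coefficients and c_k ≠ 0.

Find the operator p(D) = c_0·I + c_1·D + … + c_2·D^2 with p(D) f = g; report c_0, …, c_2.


D^0 f = -(9/4)x^3 - 3x^2 + (1/4)x
D^1 f = -(27/4)x^2 - 6x + 1/4
D^2 f = -(27/2)x - 6
matching coefficients of g against c_0 f + c_1 Df + … from the top degree down determines the c_i
solution: c_0 = 1/2, c_1 = 2, c_2 = -4

c_0 = 1/2, c_1 = 2, c_2 = -4


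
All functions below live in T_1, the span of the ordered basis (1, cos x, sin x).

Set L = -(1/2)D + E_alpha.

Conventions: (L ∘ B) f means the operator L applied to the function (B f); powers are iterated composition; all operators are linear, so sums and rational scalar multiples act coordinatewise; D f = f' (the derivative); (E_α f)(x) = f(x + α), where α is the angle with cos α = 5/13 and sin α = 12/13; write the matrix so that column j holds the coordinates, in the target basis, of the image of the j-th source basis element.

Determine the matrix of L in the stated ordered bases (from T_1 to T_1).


image of 1: 1
image of cos x: (5/13)cos x - (11/26)sin x
image of sin x: (11/26)cos x + (5/13)sin x
each image's coordinates form column j of the matrix

the matrix is [[1, 0, 0]; [0, 5/13, 11/26]; [0, -11/26, 5/13]] (rows listed top to bottom)


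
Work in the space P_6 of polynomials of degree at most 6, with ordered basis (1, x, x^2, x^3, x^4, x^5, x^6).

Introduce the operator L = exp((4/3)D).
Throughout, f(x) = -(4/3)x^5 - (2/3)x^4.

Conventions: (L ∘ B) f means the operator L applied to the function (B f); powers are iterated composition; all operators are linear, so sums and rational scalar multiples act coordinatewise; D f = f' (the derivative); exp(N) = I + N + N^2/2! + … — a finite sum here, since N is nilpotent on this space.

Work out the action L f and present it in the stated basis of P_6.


order-1 term: -(80/9)x^4 - (32/9)x^3
order-2 term: -(640/27)x^3 - (64/9)x^2
order-3 term: -(2560/81)x^2 - (512/81)x
order-4 term: -(5120/243)x - 512/243
order-5 term: -4096/729
the series for exp((4/3)D) f terminates at order 5
exp((4/3)D) f = -(4/3)x^5 - (86/9)x^4 - (736/27)x^3 - (3136/81)x^2 - (6656/243)x - 5632/729

the image equals g(x) = -(4/3)x^5 - (86/9)x^4 - (736/27)x^3 - (3136/81)x^2 - (6656/243)x - 5632/729


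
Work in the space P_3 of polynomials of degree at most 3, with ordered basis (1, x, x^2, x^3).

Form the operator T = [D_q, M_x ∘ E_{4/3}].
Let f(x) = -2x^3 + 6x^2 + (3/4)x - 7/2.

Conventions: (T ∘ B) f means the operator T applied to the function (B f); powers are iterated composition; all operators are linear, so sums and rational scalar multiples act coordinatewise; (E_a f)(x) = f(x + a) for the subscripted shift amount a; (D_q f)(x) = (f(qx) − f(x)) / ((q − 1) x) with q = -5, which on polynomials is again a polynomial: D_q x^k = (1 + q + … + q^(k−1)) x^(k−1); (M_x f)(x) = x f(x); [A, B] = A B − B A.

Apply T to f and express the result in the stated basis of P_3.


the result is g(x) = 250x^3 + 94x^2 + (979/12)x + 185/54

E_{4/3} f = -2x^3 - 2x^2 + (73/12)x + 185/54
M_x E_{4/3} f = -2x^4 - 2x^3 + (73/12)x^2 + (185/54)x
D_q (M_x ∘ E_{4/3}) f = 208x^3 - 42x^2 - (73/3)x + 185/54
D_q f = -42x^2 - 24x + 3/4
E_{4/3} D_q f = -42x^2 - 136x - 1271/12
M_x E_{4/3} D_q f = -42x^3 - 136x^2 - (1271/12)x
[D_q, M_x ∘ E_{4/3}] f = 250x^3 + 94x^2 + (979/12)x + 185/54


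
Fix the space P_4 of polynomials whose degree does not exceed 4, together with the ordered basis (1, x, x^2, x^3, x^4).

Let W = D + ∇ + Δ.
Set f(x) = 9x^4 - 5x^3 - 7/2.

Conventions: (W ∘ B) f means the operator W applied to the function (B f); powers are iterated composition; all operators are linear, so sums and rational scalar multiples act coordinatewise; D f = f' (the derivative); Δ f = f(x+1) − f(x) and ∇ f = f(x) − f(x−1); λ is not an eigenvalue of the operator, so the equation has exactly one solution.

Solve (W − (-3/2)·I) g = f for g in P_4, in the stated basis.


write g with unknown coordinates in the stated basis and equate coefficients in (W − (-3/2)·I) g = f
solving from the highest basis element down gives g = 6x^4 - (154/3)x^3 + 308x^2 - 1264x + 23347/9
check: W g = 72x^3 - 462x^2 + 1896x - 11684/3
so W g − (-3/2)·g = 9x^4 - 5x^3 - 7/2 = f ✓

the result is g(x) = 6x^4 - (154/3)x^3 + 308x^2 - 1264x + 23347/9


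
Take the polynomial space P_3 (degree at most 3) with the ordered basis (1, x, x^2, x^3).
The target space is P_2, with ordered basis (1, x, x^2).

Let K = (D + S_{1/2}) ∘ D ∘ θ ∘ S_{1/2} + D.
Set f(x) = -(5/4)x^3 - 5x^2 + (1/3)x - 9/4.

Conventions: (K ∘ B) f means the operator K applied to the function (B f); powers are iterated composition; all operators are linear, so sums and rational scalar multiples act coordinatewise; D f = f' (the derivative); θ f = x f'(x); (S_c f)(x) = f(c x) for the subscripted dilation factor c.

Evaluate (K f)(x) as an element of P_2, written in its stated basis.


g(x) = -(525/128)x^2 - (245/16)x - 9/2

S_{1/2} f = -(5/32)x^3 - (5/4)x^2 + (1/6)x - 9/4
θ S_{1/2} f = -(15/32)x^3 - (5/2)x^2 + (1/6)x
D (θ ∘ S_{1/2}) f = -(45/32)x^2 - 5x + 1/6
D D (θ ∘ S_{1/2}) f = -(45/16)x - 5
S_{1/2} D (θ ∘ S_{1/2}) f = -(45/128)x^2 - (5/2)x + 1/6
(D + S_{1/2}) D (θ ∘ S_{1/2}) f = -(45/128)x^2 - (85/16)x - 29/6
D f = -(15/4)x^2 - 10x + 1/3
((D + S_{1/2}) ∘ D ∘ θ ∘ S_{1/2} + D) f = -(525/128)x^2 - (245/16)x - 9/2


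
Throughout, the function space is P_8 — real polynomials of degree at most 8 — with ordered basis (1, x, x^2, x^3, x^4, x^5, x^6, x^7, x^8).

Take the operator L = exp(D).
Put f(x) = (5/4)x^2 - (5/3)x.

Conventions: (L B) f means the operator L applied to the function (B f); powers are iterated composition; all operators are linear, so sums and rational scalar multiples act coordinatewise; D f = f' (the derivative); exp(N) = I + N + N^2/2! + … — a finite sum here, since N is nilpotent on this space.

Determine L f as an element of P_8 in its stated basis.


order-1 term: (5/2)x - 5/3
order-2 term: 5/4
the series for exp(D) f terminates at order 2
exp(D) f = (5/4)x^2 + (5/6)x - 5/12

g(x) = (5/4)x^2 + (5/6)x - 5/12


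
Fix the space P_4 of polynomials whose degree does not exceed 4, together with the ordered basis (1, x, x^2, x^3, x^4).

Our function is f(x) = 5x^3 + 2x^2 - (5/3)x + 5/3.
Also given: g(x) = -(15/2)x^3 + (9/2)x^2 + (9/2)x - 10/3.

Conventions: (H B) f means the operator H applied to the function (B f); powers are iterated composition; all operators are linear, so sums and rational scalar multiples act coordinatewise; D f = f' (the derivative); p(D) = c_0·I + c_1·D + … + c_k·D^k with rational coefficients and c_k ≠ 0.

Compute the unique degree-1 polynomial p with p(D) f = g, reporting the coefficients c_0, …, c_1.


p(D) = -(3/2)·I + (1/2)·D, i.e. c_0 = -3/2, c_1 = 1/2

D^0 f = 5x^3 + 2x^2 - (5/3)x + 5/3
D^1 f = 15x^2 + 4x - 5/3
matching coefficients of g against c_0 f + c_1 Df + … from the top degree down determines the c_i
solution: c_0 = -3/2, c_1 = 1/2


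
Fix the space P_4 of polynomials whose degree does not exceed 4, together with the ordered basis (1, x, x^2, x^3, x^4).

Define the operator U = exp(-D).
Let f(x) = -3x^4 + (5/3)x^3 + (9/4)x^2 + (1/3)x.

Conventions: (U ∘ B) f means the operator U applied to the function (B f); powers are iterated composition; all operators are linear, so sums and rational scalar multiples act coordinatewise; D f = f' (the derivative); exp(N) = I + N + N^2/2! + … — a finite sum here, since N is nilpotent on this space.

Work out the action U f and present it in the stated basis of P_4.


the result is g(x) = -3x^4 + (41/3)x^3 - (83/4)x^2 + (77/6)x - 11/4

order-1 term: 12x^3 - 5x^2 - (9/2)x - 1/3
order-2 term: -18x^2 + 5x + 9/4
order-3 term: 12x - 5/3
order-4 term: -3
the series for exp(-D) f terminates at order 4
exp(-D) f = -3x^4 + (41/3)x^3 - (83/4)x^2 + (77/6)x - 11/4


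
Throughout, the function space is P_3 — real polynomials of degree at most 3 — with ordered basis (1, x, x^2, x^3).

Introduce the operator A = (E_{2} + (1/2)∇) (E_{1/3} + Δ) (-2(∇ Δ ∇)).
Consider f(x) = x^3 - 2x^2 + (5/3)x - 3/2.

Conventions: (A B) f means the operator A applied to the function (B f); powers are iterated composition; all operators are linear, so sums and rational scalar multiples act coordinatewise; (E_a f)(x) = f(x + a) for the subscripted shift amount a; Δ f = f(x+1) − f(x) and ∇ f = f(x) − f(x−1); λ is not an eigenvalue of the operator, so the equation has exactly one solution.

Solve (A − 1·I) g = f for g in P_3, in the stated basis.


g(x) = -x^3 + 2x^2 - (5/3)x + 27/2

write g with unknown coordinates in the stated basis and equate coefficients in (A − 1·I) g = f
solving from the highest basis element down gives g = -x^3 + 2x^2 - (5/3)x + 27/2
check: A g = 12
so A g − 1·g = x^3 - 2x^2 + (5/3)x - 3/2 = f ✓


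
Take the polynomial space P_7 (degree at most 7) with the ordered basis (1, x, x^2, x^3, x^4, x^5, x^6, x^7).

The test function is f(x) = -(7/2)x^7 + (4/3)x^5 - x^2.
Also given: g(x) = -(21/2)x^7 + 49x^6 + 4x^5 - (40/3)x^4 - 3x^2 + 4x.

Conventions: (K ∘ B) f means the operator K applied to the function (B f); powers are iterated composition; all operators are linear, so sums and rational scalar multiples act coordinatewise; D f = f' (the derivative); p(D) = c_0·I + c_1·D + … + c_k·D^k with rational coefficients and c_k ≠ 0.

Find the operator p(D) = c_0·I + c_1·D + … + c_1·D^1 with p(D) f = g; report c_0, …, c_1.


p(D) = 3·I − 2·D, i.e. c_0 = 3, c_1 = -2

D^0 f = -(7/2)x^7 + (4/3)x^5 - x^2
D^1 f = -(49/2)x^6 + (20/3)x^4 - 2x
matching coefficients of g against c_0 f + c_1 Df + … from the top degree down determines the c_i
solution: c_0 = 3, c_1 = -2


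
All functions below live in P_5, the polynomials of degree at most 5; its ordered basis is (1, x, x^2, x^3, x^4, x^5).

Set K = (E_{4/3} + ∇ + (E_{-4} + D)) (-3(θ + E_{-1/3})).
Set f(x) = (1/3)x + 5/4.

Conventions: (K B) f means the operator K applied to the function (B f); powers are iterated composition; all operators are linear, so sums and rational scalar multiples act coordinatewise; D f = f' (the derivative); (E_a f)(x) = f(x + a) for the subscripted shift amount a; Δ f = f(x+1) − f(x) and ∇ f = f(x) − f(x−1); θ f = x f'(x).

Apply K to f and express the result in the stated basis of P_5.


the image equals g(x) = -4x - 11/2

θ f = (1/3)x
E_{-1/3} f = (1/3)x + 41/36
(θ + E_{-1/3}) f = (2/3)x + 41/36
(-3(θ + E_{-1/3})) f = -2x - 41/12
E_{4/3} (-3(θ + E_{-1/3})) f = -2x - 73/12
∇ (-3(θ + E_{-1/3})) f = -2
E_{-4} (-3(θ + E_{-1/3})) f = -2x + 55/12
D (-3(θ + E_{-1/3})) f = -2
(E_{-4} + D) (-3(θ + E_{-1/3})) f = -2x + 31/12
(E_{4/3} + ∇ + (E_{-4} + D)) (-3(θ + E_{-1/3})) f = -4x - 11/2
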